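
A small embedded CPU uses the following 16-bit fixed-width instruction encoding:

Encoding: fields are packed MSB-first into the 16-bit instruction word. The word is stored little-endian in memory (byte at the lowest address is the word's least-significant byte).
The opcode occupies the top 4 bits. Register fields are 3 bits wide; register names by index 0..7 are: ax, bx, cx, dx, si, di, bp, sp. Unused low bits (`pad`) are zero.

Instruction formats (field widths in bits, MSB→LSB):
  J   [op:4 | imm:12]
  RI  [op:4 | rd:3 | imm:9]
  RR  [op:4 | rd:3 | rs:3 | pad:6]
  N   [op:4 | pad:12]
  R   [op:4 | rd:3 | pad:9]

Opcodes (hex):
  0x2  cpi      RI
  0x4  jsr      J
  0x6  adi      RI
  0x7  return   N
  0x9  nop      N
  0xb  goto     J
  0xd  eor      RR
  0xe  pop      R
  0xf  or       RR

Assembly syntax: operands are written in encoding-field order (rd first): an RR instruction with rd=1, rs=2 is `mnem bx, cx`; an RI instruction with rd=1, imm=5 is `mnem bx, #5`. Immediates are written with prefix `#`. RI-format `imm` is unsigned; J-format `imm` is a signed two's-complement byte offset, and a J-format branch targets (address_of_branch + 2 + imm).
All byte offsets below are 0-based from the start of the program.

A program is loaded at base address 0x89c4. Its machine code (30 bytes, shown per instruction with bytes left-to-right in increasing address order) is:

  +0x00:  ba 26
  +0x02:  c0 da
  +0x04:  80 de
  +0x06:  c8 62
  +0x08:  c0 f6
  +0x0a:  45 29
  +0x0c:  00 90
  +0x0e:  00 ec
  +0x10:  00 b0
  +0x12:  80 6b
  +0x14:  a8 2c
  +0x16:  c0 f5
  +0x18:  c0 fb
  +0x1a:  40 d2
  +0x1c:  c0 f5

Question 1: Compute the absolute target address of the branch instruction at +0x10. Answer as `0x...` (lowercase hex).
@+10  little-endian(00 b0) = 0xb000
  op=0xb000>>12=0xb ⇒ goto (J)
  [11:0] imm=0 = #0
  target = base 0x89c4 + off 0x10 + 2 + imm 0 = 0x89d6

0x89d6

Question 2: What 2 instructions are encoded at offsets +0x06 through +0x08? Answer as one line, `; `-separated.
adi bx, #200; or dx, dx

@+06  little-endian(c8 62) = 0x62c8
  top 4b → 0x6 → adi [RI]
  rd@[11:9]=0x1 ⇒ bx
  imm@[8:0]=0xc8 ⇒ #200
@+08  little-endian(c0 f6) = 0xf6c0
  top 4b → 0xf → or [RR]
  rd@[11:9]=0x3 ⇒ dx
  rs@[8:6]=0x3 ⇒ dx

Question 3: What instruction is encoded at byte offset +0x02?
eor di, dx

[02] c0 da → 0xdac0
  op=0xdac0>>12=0xd ⇒ eor (RR)
  [11:9] rd=5 = di
  [8:6] rs=3 = dx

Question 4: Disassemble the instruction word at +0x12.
adi di, #384

+0x12: 80 6b ⇒ word 0x6b80 (little)
  top 4b → 0x6 → adi [RI]
  rd@[11:9]=0x5 ⇒ di
  imm@[8:0]=0x180 ⇒ #384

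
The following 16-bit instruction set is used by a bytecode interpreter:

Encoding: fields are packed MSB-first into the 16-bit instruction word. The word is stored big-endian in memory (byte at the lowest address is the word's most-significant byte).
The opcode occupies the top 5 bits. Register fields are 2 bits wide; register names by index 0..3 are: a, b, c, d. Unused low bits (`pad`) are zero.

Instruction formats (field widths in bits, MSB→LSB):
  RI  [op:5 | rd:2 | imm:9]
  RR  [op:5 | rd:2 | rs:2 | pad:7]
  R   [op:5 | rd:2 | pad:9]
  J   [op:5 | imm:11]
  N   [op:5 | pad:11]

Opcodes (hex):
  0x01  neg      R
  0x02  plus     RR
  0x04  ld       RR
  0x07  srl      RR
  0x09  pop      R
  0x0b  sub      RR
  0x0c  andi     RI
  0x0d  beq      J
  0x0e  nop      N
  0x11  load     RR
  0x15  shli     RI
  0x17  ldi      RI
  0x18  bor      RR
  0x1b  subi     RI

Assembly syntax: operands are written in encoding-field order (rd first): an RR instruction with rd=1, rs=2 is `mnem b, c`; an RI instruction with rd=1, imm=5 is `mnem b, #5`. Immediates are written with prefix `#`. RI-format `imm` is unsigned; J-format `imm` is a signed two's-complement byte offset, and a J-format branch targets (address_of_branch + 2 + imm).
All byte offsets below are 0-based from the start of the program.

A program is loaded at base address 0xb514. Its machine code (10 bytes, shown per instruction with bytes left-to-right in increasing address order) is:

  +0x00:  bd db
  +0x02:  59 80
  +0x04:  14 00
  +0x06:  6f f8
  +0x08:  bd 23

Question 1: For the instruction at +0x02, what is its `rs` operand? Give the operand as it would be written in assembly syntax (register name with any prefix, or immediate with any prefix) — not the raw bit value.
d

+0x02: 59 80 ⇒ word 0x5980 (big)
  opcode bits[15:11]=0xb: sub/RR
  rd: (w>>9)&0x3=0x0 → a
  rs: (w>>7)&0x3=0x3 → d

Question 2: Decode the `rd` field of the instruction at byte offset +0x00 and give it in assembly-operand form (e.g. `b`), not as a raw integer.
c

[00] bd db → 0xbddb
  top 5b → 0x17 → ldi [RI]
  rd: (w>>9)&0x3=0x2 → c
  imm: (w>>0)&0x1ff=0x1db → #475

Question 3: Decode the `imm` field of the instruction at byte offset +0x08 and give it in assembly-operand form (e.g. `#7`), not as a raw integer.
+0x08: bd 23 ⇒ word 0xbd23 (big)
  opcode bits[15:11]=0x17: ldi/RI
  rd: (w>>9)&0x3=0x2 → c
  imm: (w>>0)&0x1ff=0x123 → #291

#291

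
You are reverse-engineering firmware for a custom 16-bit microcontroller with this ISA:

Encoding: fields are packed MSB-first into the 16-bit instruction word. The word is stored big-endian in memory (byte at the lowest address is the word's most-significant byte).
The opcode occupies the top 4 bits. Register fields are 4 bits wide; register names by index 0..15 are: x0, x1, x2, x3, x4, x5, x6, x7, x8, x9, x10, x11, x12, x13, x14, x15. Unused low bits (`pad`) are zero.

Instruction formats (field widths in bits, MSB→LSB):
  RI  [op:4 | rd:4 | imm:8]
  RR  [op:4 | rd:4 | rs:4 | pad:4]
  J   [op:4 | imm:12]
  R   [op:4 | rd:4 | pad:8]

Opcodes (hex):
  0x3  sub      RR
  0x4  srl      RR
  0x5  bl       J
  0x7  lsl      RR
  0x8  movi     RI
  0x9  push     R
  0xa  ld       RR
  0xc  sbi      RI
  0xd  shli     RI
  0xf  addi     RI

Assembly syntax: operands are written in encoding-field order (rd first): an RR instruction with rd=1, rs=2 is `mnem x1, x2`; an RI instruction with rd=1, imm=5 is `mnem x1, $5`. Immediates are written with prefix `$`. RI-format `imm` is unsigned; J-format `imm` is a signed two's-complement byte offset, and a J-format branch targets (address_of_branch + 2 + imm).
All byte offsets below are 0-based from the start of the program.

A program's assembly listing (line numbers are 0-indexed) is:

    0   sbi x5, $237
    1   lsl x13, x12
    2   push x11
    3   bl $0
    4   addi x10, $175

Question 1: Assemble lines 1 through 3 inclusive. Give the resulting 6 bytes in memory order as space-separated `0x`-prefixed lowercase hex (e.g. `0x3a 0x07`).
line 1 (lsl): pack op=0x7:4|rd=13:4|rs=12:4|pad=0:4 = 0x7dc0; big→ 7d c0
line 2 (push): pack op=0x9:4|rd=11:4|pad=0:8 = 0x9b00; big→ 9b 00
line 3 (bl): pack op=0x5:4|imm=0:12 = 0x5000; big→ 50 00

0x7d 0xc0 0x9b 0x00 0x50 0x00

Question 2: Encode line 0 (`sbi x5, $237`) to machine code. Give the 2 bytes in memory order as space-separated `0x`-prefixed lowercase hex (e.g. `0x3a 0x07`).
0xc5 0xed

0. sbi fields op=0xc:4|rd=5:4|imm=237:8 → word c5edh → c5 ed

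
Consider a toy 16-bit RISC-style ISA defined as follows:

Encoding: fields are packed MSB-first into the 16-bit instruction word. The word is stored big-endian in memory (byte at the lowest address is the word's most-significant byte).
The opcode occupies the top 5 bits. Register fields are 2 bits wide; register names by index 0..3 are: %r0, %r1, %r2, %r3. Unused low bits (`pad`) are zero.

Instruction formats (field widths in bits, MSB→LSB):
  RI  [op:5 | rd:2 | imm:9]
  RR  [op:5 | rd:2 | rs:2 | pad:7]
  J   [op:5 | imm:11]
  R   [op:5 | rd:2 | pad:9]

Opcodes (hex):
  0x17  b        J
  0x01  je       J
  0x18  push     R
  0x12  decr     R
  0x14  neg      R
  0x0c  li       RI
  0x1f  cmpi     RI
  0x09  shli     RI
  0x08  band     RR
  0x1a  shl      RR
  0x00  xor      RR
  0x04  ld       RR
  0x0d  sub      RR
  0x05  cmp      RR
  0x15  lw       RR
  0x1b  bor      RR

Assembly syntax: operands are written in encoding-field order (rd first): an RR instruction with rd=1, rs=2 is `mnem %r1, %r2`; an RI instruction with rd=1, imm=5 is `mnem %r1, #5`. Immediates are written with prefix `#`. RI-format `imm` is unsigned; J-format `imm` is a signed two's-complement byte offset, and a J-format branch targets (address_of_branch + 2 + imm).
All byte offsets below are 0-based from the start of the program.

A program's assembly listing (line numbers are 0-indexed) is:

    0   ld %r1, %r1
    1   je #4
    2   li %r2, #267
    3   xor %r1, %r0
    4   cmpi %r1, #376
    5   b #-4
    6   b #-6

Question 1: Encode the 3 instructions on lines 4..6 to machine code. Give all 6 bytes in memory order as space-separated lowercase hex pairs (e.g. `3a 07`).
L4: cmpi op=0x1f:5|rd=1:2|imm=376:9 ⇒ 0xfb78 ⇒ big fb 78
L5: b op=0x17:5|imm=-4:11 ⇒ 0xbffc ⇒ big bf fc
L6: b op=0x17:5|imm=-6:11 ⇒ 0xbffa ⇒ big bf fa

fb 78 bf fc bf fa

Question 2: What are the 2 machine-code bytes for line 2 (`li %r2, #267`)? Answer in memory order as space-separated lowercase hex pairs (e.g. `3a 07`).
65 0b

L2: li op=0xc:5|rd=2:2|imm=267:9 ⇒ 0x650b ⇒ big 65 0b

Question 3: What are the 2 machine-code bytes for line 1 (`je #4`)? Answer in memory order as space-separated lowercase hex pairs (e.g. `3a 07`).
1. je fields op=0x1:5|imm=4:11 → word 0804h → 08 04

08 04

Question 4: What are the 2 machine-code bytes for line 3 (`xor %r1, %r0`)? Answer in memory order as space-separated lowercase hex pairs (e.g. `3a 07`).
line 3 (xor): pack op=0x0:5|rd=1:2|rs=0:2|pad=0:7 = 0x0200; big→ 02 00

02 00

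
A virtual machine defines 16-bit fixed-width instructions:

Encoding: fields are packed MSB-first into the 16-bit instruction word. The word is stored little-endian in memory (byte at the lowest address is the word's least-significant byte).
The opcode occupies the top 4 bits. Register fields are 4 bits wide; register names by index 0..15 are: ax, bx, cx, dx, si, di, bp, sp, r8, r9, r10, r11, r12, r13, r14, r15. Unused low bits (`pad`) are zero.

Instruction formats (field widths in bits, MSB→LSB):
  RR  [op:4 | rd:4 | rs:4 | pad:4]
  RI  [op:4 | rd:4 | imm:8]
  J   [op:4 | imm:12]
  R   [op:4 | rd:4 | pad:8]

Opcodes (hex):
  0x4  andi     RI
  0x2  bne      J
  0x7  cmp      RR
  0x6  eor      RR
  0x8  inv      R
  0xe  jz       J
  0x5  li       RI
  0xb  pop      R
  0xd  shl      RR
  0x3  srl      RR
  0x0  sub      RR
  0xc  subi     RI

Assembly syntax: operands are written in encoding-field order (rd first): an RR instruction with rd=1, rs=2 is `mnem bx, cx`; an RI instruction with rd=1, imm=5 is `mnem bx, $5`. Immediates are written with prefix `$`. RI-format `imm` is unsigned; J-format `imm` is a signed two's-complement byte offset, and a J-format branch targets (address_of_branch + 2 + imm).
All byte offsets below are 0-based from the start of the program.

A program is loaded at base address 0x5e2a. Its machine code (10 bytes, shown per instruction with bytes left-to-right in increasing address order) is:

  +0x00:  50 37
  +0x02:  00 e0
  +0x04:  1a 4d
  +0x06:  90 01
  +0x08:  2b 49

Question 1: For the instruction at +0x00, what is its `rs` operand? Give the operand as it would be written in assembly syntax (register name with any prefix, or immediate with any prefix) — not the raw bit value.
di

+0x00: 50 37 ⇒ word 0x3750 (little)
  opcode bits[15:12]=0x3: srl/RR
  rd: (w>>8)&0xf=0x7 → sp
  rs: (w>>4)&0xf=0x5 → di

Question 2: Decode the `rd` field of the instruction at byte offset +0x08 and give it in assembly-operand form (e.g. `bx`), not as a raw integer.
r9

+0x08: 2b 49 ⇒ word 0x492b (little)
  top 4b → 0x4 → andi [RI]
  rd@[11:8]=0x9 ⇒ r9
  imm@[7:0]=0x2b ⇒ $43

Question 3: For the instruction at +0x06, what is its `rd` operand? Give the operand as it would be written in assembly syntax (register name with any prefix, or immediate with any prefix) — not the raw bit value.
bx

@+06  little-endian(90 01) = 0x0190
  top 4b → 0x0 → sub [RR]
  rd: (w>>8)&0xf=0x1 → bx
  rs: (w>>4)&0xf=0x9 → r9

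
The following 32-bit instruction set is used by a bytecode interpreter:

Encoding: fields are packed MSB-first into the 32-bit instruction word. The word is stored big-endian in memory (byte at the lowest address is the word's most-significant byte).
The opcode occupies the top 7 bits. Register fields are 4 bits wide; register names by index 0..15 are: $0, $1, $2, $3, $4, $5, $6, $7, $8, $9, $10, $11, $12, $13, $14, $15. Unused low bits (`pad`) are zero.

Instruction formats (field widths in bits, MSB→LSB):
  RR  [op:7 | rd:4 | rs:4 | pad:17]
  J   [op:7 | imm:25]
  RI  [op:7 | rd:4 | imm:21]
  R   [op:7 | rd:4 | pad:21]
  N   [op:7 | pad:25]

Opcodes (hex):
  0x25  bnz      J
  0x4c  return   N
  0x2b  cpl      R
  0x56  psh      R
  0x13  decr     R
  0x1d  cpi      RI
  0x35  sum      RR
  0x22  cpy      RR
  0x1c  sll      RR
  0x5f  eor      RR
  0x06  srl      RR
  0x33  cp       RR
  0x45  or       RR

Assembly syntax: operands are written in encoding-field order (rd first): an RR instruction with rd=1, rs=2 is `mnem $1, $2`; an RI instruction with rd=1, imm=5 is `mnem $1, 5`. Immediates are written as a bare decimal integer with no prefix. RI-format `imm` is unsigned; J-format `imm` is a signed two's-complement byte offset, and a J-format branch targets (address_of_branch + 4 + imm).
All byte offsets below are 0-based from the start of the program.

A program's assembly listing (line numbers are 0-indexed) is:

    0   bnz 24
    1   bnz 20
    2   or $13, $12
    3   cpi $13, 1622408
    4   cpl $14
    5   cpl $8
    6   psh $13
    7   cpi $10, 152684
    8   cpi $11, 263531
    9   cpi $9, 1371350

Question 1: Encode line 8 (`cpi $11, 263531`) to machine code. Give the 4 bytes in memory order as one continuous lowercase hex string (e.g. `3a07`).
line 8 (cpi): pack op=0x1d:7|rd=11:4|imm=263531:21 = 0x3b64056b; big→ 3b 64 05 6b

3b64056b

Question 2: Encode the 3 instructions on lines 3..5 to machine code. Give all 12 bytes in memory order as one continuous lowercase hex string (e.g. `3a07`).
3bb8c18857c0000057000000

L3: cpi op=0x1d:7|rd=13:4|imm=1622408:21 ⇒ 0x3bb8c188 ⇒ big 3b b8 c1 88
L4: cpl op=0x2b:7|rd=14:4|pad=0:21 ⇒ 0x57c00000 ⇒ big 57 c0 00 00
L5: cpl op=0x2b:7|rd=8:4|pad=0:21 ⇒ 0x57000000 ⇒ big 57 00 00 00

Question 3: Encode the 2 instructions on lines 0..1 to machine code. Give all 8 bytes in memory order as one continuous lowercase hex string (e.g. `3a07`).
4a0000184a000014

line 0 (bnz): pack op=0x25:7|imm=24:25 = 0x4a000018; big→ 4a 00 00 18
line 1 (bnz): pack op=0x25:7|imm=20:25 = 0x4a000014; big→ 4a 00 00 14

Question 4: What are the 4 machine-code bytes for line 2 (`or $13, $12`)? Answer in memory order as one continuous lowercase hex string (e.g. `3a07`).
2. or fields op=0x45:7|rd=13:4|rs=12:4|pad=0:17 → word 8bb80000h → 8b b8 00 00

8bb80000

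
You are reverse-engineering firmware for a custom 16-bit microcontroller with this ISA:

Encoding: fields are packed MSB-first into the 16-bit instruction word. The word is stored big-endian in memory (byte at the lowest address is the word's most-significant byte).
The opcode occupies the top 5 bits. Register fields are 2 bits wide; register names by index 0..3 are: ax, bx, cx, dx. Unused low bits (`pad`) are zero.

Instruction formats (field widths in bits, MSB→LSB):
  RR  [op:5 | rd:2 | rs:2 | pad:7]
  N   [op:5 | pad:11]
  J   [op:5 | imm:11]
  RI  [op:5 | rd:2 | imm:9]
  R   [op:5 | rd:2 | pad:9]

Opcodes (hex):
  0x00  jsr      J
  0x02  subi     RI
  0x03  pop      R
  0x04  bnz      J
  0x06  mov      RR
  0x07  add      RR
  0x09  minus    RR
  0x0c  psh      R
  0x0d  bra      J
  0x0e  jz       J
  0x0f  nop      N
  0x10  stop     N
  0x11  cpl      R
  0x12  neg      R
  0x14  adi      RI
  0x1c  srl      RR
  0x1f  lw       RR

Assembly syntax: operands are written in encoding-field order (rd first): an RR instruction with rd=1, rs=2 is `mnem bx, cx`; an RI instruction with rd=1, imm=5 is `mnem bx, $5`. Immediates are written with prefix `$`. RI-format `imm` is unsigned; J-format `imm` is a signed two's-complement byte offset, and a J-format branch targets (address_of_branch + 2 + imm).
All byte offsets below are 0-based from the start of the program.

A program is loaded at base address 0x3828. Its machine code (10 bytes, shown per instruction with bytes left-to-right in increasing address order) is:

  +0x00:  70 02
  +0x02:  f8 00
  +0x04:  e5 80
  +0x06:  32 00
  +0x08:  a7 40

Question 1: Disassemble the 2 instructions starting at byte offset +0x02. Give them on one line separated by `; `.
lw ax, ax; srl cx, dx

[02] f8 00 → 0xf800
  top 5b → 0x1f → lw [RR]
  rd: (w>>9)&0x3=0x0 → ax
  rs: (w>>7)&0x3=0x0 → ax
[04] e5 80 → 0xe580
  top 5b → 0x1c → srl [RR]
  rd: (w>>9)&0x3=0x2 → cx
  rs: (w>>7)&0x3=0x3 → dx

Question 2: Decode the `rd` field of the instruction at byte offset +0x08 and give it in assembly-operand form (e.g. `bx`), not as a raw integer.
@+08  big-endian(a7 40) = 0xa740
  opcode bits[15:11]=0x14: adi/RI
  rd: (w>>9)&0x3=0x3 → dx
  imm: (w>>0)&0x1ff=0x140 → $320

dx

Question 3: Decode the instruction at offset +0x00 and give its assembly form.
jz $2

+0x00: 70 02 ⇒ word 0x7002 (big)
  top 5b → 0xe → jz [J]
  imm: (w>>0)&0x7ff=0x2 → $2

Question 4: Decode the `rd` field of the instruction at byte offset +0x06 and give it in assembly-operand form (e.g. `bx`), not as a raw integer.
bx

@+06  big-endian(32 00) = 0x3200
  opcode bits[15:11]=0x6: mov/RR
  [10:9] rd=1 = bx
  [8:7] rs=0 = ax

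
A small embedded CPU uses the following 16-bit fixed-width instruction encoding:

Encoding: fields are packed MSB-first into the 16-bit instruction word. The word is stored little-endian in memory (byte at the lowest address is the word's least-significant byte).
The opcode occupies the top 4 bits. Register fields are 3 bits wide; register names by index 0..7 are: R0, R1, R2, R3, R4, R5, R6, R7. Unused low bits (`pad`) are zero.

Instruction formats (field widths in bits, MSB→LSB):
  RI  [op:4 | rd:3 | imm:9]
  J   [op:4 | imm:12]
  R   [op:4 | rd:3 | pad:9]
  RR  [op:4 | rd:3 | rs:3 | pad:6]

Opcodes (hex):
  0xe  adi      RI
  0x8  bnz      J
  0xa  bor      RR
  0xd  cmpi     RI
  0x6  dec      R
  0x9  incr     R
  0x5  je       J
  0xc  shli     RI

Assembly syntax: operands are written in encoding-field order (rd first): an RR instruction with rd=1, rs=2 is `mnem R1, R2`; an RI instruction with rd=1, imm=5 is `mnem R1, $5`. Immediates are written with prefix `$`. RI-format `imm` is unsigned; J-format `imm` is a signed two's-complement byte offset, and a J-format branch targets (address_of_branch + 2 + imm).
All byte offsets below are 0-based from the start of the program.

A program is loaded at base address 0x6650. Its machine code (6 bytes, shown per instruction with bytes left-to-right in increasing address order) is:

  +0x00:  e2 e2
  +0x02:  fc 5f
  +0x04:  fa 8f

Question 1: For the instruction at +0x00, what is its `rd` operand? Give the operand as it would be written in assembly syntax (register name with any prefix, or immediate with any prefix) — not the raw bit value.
R1

+0x00: e2 e2 ⇒ word 0xe2e2 (little)
  opcode bits[15:12]=0xe: adi/RI
  rd: (w>>9)&0x7=0x1 → R1
  imm: (w>>0)&0x1ff=0xe2 → $226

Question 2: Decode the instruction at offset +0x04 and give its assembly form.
@+04  little-endian(fa 8f) = 0x8ffa
  opcode bits[15:12]=0x8: bnz/J
  [11:0] imm=4090 (s12→-6) = $-6

bnz $-6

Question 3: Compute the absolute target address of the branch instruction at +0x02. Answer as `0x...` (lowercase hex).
0x6650

[02] fc 5f → 0x5ffc
  op=0x5ffc>>12=0x5 ⇒ je (J)
  imm: (w>>0)&0xfff=0xffc (s12→-4) → $-4
  target = base 0x6650 + off 0x02 + 2 + imm -4 = 0x6650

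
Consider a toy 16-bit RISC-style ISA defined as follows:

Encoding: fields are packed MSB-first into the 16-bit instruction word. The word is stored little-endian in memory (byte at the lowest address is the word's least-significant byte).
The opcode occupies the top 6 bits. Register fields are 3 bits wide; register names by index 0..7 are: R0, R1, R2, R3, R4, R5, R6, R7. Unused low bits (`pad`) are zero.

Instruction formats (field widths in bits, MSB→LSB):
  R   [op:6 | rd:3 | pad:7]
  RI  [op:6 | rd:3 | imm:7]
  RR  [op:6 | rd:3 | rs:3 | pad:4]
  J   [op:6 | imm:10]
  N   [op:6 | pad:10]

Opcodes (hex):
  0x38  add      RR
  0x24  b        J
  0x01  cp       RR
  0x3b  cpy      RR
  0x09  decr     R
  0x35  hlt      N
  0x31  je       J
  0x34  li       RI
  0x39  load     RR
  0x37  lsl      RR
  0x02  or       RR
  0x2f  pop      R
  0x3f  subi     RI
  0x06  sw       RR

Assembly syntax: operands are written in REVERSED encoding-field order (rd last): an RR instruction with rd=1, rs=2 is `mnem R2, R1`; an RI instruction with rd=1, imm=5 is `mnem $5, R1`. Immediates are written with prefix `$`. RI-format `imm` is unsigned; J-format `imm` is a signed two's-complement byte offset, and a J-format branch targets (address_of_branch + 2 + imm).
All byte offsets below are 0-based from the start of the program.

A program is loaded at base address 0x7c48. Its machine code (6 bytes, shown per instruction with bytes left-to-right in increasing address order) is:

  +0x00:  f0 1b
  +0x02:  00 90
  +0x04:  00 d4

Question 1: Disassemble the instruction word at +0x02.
+0x02: 00 90 ⇒ word 0x9000 (little)
  opcode bits[15:10]=0x24: b/J
  imm@[9:0]=0x0 ⇒ $0

b $0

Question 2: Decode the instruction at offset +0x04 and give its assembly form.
hlt

[04] 00 d4 → 0xd400
  op=0xd400>>10=0x35 ⇒ hlt (N)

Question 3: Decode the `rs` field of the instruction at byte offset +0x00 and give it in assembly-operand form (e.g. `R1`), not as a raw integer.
R7

off 0x00: read f0 1b as little → 0x1bf0
  top 6b → 0x6 → sw [RR]
  rd: (w>>7)&0x7=0x7 → R7
  rs: (w>>4)&0x7=0x7 → R7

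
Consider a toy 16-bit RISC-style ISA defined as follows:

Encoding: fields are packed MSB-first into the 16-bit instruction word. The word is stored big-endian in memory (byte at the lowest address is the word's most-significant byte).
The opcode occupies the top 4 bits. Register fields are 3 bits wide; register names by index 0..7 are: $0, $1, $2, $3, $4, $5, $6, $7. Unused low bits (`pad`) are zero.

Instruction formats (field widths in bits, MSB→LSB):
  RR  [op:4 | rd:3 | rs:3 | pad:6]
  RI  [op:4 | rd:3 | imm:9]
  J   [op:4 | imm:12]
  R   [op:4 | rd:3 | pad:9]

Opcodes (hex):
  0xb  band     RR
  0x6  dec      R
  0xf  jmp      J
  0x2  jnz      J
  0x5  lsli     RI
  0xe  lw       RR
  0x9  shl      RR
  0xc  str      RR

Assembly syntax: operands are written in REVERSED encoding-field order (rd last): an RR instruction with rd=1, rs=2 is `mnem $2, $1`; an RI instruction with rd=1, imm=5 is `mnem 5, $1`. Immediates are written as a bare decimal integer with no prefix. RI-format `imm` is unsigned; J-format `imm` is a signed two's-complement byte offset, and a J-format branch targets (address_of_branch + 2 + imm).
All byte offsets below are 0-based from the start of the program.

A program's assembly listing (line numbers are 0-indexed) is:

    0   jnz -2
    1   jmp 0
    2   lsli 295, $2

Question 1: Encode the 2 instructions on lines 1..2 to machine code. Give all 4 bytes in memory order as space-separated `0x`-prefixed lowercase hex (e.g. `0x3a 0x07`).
0xf0 0x00 0x55 0x27

1. jmp fields op=0xf:4|imm=0:12 → word f000h → f0 00
2. lsli fields op=0x5:4|rd=2:3|imm=295:9 → word 5527h → 55 27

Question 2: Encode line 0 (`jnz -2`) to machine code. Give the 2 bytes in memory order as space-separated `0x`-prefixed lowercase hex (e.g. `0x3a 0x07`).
0x2f 0xfe

L0: jnz op=0x2:4|imm=-2:12 ⇒ 0x2ffe ⇒ big 2f fe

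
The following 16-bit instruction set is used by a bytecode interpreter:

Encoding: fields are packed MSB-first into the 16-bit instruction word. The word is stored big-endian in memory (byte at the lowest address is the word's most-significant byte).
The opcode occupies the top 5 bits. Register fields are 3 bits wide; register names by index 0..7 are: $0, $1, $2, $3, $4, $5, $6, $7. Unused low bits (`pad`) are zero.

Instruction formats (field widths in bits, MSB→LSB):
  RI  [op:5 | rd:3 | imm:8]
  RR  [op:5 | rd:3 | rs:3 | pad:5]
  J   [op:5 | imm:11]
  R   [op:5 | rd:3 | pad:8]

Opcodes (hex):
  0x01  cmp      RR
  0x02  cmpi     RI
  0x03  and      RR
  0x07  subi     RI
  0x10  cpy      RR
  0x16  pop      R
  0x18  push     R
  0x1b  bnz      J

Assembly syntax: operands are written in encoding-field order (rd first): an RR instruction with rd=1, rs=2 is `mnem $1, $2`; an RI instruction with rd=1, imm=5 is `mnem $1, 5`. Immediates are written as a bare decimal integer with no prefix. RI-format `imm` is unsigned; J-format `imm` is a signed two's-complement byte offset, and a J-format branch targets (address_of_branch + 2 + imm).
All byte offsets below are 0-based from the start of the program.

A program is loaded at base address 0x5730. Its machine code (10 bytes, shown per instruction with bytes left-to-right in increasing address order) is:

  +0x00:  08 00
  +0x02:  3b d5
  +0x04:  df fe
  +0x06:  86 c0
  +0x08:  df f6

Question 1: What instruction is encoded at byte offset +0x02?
subi $3, 213

@+02  big-endian(3b d5) = 0x3bd5
  top 5b → 0x7 → subi [RI]
  rd: (w>>8)&0x7=0x3 → $3
  imm: (w>>0)&0xff=0xd5 → 213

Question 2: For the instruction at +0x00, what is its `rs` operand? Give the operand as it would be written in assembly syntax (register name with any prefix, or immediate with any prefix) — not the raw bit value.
+0x00: 08 00 ⇒ word 0x0800 (big)
  op=0x0800>>11=0x1 ⇒ cmp (RR)
  [10:8] rd=0 = $0
  [7:5] rs=0 = $0

$0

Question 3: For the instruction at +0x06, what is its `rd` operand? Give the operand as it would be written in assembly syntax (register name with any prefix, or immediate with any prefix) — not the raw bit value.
[06] 86 c0 → 0x86c0
  op=0x86c0>>11=0x10 ⇒ cpy (RR)
  [10:8] rd=6 = $6
  [7:5] rs=6 = $6

$6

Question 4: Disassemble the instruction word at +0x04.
bnz -2

+0x04: df fe ⇒ word 0xdffe (big)
  op=0xdffe>>11=0x1b ⇒ bnz (J)
  imm: (w>>0)&0x7ff=0x7fe (s11→-2) → -2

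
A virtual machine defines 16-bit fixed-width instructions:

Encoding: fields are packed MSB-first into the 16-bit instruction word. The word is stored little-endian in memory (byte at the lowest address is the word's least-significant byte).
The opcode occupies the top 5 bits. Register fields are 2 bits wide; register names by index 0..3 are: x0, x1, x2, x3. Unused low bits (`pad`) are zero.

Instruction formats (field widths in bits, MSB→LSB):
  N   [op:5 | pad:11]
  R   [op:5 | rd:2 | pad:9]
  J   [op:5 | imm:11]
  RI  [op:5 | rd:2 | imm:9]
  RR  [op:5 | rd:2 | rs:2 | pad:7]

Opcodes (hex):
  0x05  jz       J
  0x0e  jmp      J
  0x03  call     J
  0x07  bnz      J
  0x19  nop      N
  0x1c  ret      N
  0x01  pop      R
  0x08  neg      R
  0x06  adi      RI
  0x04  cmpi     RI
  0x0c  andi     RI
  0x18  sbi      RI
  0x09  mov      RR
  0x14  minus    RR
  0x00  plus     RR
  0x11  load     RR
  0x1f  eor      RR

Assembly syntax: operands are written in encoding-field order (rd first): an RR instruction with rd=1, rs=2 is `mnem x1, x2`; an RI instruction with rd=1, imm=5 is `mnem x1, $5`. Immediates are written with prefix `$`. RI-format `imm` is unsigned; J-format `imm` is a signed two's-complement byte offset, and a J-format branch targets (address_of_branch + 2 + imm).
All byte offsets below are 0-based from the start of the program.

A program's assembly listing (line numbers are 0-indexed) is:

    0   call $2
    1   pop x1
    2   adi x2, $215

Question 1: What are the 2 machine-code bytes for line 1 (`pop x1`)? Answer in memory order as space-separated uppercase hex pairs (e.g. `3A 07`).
00 0A

L1: pop op=0x1:5|rd=1:2|pad=0:9 ⇒ 0x0a00 ⇒ little 00 0a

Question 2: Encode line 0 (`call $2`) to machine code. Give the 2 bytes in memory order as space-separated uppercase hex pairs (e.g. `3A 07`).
0. call fields op=0x3:5|imm=2:11 → word 1802h → 02 18

02 18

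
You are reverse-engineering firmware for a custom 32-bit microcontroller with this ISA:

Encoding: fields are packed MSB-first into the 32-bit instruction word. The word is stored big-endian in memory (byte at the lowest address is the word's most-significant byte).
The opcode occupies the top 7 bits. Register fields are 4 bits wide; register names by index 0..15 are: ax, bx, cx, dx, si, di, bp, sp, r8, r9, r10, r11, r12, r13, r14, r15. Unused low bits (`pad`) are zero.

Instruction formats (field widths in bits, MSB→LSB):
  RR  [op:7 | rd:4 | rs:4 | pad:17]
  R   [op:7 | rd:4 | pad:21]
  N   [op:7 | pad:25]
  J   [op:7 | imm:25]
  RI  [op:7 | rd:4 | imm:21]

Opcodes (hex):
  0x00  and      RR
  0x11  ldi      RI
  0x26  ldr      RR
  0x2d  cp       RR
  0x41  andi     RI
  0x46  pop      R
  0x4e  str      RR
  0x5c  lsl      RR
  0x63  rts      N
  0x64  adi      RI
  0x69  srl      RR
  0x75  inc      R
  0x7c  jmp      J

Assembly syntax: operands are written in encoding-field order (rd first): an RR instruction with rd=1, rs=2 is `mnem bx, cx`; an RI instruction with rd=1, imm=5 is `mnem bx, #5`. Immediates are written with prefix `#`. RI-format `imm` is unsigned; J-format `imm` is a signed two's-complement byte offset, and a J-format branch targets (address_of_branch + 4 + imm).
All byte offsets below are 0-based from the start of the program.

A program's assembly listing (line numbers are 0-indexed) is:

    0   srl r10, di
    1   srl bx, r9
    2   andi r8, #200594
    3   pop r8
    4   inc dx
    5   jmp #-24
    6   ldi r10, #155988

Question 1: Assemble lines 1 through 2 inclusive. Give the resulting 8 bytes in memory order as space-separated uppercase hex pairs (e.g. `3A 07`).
D2 32 00 00 83 03 0F 92

line 1 (srl): pack op=0x69:7|rd=1:4|rs=9:4|pad=0:17 = 0xd2320000; big→ d2 32 00 00
line 2 (andi): pack op=0x41:7|rd=8:4|imm=200594:21 = 0x83030f92; big→ 83 03 0f 92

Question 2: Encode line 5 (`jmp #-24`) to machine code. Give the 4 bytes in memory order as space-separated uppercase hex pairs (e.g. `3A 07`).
L5: jmp op=0x7c:7|imm=-24:25 ⇒ 0xf9ffffe8 ⇒ big f9 ff ff e8

F9 FF FF E8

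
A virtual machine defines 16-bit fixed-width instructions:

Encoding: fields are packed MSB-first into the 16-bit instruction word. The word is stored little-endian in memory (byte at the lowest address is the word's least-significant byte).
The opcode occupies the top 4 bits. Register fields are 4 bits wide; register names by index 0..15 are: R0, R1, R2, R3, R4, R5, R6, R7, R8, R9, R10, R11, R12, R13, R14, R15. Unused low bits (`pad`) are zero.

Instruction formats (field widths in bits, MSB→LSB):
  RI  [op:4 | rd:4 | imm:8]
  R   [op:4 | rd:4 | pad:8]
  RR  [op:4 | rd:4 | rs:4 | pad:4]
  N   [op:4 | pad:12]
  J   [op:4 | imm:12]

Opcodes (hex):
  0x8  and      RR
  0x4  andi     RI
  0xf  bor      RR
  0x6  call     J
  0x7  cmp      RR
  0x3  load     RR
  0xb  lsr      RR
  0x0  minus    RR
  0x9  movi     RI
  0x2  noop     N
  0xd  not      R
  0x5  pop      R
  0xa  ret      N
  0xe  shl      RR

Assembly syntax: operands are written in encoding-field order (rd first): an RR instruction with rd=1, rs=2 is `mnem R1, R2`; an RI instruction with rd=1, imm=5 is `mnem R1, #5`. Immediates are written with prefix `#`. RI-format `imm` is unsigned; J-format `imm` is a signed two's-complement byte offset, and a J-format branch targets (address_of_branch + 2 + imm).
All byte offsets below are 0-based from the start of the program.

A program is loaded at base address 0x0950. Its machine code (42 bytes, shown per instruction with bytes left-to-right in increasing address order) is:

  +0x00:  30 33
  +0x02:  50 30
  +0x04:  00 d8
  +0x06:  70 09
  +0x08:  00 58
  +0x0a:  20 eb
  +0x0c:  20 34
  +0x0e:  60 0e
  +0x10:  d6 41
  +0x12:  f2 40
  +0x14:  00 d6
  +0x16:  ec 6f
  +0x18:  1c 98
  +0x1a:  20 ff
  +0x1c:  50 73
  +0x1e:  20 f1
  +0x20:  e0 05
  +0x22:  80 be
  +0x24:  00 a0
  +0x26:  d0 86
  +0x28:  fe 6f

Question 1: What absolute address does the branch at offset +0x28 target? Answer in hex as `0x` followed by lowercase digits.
@+28  little-endian(fe 6f) = 0x6ffe
  op=0x6ffe>>12=0x6 ⇒ call (J)
  imm@[11:0]=0xffe (s12→-2) ⇒ #-2
  target = base 0x0950 + off 0x28 + 2 + imm -2 = 0x0978

0x0978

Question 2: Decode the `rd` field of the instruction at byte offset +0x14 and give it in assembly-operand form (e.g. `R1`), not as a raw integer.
R6

@+14  little-endian(00 d6) = 0xd600
  op=0xd600>>12=0xd ⇒ not (R)
  rd@[11:8]=0x6 ⇒ R6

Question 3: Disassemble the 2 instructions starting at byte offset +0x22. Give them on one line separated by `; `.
lsr R14, R8; ret

@+22  little-endian(80 be) = 0xbe80
  op=0xbe80>>12=0xb ⇒ lsr (RR)
  [11:8] rd=14 = R14
  [7:4] rs=8 = R8
@+24  little-endian(00 a0) = 0xa000
  op=0xa000>>12=0xa ⇒ ret (N)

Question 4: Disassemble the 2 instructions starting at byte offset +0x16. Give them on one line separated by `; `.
call #-20; movi R8, #28

@+16  little-endian(ec 6f) = 0x6fec
  top 4b → 0x6 → call [J]
  imm: (w>>0)&0xfff=0xfec (s12→-20) → #-20
@+18  little-endian(1c 98) = 0x981c
  top 4b → 0x9 → movi [RI]
  rd: (w>>8)&0xf=0x8 → R8
  imm: (w>>0)&0xff=0x1c → #28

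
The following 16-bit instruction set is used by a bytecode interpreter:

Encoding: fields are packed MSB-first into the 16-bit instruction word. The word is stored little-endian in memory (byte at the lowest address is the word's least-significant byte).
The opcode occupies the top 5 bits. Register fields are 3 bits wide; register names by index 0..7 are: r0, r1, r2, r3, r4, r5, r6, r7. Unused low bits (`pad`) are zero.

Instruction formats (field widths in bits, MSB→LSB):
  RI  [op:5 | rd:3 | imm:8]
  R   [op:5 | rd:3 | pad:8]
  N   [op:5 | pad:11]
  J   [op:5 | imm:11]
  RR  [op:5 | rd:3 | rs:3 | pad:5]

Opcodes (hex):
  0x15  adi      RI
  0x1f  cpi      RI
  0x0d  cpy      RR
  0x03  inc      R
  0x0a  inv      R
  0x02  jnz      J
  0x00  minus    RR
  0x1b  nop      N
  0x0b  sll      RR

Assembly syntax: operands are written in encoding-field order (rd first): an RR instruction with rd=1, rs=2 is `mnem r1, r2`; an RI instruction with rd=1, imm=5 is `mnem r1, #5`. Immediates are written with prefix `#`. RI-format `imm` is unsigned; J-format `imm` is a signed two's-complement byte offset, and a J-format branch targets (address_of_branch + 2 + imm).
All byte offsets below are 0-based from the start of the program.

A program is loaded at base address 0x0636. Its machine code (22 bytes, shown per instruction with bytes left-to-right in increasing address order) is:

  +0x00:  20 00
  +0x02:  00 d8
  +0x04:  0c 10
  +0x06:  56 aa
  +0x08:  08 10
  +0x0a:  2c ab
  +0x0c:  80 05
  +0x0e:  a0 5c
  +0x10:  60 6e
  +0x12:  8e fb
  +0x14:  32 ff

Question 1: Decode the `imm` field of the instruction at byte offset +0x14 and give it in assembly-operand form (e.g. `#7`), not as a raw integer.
off 0x14: read 32 ff as little → 0xff32
  op=0xff32>>11=0x1f ⇒ cpi (RI)
  rd@[10:8]=0x7 ⇒ r7
  imm@[7:0]=0x32 ⇒ #50

#50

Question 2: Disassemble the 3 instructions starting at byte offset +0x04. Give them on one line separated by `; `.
+0x04: 0c 10 ⇒ word 0x100c (little)
  top 5b → 0x2 → jnz [J]
  imm@[10:0]=0xc ⇒ #12
+0x06: 56 aa ⇒ word 0xaa56 (little)
  top 5b → 0x15 → adi [RI]
  rd@[10:8]=0x2 ⇒ r2
  imm@[7:0]=0x56 ⇒ #86
+0x08: 08 10 ⇒ word 0x1008 (little)
  top 5b → 0x2 → jnz [J]
  imm@[10:0]=0x8 ⇒ #8

jnz #12; adi r2, #86; jnz #8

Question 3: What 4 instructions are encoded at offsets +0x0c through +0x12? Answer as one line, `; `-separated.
@+0c  little-endian(80 05) = 0x0580
  opcode bits[15:11]=0x0: minus/RR
  rd: (w>>8)&0x7=0x5 → r5
  rs: (w>>5)&0x7=0x4 → r4
@+0e  little-endian(a0 5c) = 0x5ca0
  opcode bits[15:11]=0xb: sll/RR
  rd: (w>>8)&0x7=0x4 → r4
  rs: (w>>5)&0x7=0x5 → r5
@+10  little-endian(60 6e) = 0x6e60
  opcode bits[15:11]=0xd: cpy/RR
  rd: (w>>8)&0x7=0x6 → r6
  rs: (w>>5)&0x7=0x3 → r3
@+12  little-endian(8e fb) = 0xfb8e
  opcode bits[15:11]=0x1f: cpi/RI
  rd: (w>>8)&0x7=0x3 → r3
  imm: (w>>0)&0xff=0x8e → #142

minus r5, r4; sll r4, r5; cpy r6, r3; cpi r3, #142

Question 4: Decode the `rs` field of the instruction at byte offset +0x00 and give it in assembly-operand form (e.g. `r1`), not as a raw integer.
off 0x00: read 20 00 as little → 0x0020
  top 5b → 0x0 → minus [RR]
  [10:8] rd=0 = r0
  [7:5] rs=1 = r1

r1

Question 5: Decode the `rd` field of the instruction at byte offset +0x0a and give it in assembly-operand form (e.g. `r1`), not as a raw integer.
r3

+0x0a: 2c ab ⇒ word 0xab2c (little)
  op=0xab2c>>11=0x15 ⇒ adi (RI)
  rd@[10:8]=0x3 ⇒ r3
  imm@[7:0]=0x2c ⇒ #44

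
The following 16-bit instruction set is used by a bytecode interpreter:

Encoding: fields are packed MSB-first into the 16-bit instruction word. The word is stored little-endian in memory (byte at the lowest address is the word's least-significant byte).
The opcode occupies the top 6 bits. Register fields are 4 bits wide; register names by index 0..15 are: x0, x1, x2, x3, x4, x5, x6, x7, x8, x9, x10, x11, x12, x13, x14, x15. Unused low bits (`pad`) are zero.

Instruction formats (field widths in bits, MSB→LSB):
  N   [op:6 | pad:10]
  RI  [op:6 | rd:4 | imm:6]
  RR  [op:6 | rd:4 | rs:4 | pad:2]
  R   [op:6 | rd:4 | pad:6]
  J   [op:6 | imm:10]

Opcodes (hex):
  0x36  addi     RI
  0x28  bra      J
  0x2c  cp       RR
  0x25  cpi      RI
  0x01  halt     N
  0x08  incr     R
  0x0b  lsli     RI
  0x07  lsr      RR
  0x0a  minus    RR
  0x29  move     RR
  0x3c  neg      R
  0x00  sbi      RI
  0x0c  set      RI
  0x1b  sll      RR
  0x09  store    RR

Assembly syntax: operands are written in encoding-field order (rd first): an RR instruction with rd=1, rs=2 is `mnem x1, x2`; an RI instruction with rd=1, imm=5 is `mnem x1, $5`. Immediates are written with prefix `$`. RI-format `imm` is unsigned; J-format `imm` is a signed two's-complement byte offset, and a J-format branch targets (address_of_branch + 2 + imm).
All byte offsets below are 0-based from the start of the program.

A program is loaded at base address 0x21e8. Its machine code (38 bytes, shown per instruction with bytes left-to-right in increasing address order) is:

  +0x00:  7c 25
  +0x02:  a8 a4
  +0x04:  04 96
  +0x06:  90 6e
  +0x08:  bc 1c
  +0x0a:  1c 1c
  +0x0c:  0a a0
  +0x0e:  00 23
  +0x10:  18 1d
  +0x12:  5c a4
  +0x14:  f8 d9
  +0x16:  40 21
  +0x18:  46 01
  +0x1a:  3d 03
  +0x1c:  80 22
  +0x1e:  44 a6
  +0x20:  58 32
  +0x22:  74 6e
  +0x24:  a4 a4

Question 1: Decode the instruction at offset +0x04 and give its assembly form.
cpi x8, $4

+0x04: 04 96 ⇒ word 0x9604 (little)
  opcode bits[15:10]=0x25: cpi/RI
  [9:6] rd=8 = x8
  [5:0] imm=4 = $4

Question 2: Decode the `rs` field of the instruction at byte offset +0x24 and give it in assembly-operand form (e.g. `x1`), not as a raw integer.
off 0x24: read a4 a4 as little → 0xa4a4
  opcode bits[15:10]=0x29: move/RR
  rd: (w>>6)&0xf=0x2 → x2
  rs: (w>>2)&0xf=0x9 → x9

x9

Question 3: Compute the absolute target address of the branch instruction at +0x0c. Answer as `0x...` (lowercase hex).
0x2200

@+0c  little-endian(0a a0) = 0xa00a
  op=0xa00a>>10=0x28 ⇒ bra (J)
  imm: (w>>0)&0x3ff=0xa → $10
  target = base 0x21e8 + off 0x0c + 2 + imm 10 = 0x2200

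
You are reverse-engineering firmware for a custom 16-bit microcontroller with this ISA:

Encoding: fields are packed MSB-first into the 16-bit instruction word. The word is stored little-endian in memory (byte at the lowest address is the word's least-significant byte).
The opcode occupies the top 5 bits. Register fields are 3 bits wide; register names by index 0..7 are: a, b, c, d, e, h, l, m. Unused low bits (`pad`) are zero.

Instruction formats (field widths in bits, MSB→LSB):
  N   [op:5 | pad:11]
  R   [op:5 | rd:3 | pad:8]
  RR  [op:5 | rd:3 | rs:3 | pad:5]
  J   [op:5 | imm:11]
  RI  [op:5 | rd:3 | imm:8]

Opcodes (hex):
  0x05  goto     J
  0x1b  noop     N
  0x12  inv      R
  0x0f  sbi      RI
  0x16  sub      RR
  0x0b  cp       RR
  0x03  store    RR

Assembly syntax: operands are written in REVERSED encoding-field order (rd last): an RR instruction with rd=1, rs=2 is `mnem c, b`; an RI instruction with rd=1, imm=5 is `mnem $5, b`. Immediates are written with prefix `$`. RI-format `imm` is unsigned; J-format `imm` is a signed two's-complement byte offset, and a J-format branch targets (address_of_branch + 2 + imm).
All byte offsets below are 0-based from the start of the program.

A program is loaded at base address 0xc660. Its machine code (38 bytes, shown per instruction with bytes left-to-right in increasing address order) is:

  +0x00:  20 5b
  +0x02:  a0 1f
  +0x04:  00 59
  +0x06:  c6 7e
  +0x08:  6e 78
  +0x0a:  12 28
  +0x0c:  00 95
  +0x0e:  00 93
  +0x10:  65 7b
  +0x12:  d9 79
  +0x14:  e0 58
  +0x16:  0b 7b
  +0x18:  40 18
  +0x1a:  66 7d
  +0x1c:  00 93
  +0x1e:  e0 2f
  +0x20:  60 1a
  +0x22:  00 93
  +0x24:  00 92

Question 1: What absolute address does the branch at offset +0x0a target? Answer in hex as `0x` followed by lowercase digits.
0xc67e

off 0x0a: read 12 28 as little → 0x2812
  op=0x2812>>11=0x5 ⇒ goto (J)
  imm: (w>>0)&0x7ff=0x12 → $18
  target = base 0xc660 + off 0x0a + 2 + imm 18 = 0xc67e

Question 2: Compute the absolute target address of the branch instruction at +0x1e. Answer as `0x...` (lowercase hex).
off 0x1e: read e0 2f as little → 0x2fe0
  op=0x2fe0>>11=0x5 ⇒ goto (J)
  imm: (w>>0)&0x7ff=0x7e0 (s11→-32) → $-32
  target = base 0xc660 + off 0x1e + 2 + imm -32 = 0xc660

0xc660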